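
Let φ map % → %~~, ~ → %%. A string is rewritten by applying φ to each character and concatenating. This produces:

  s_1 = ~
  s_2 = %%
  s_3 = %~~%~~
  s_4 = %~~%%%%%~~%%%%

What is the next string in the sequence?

φ(%~~%%%%%~~%%%%) expands symbol-by-symbol to %~~ %% %% %~~ %~~ %~~ %~~ %~~ %% %% %~~ %~~ %~~ %~~; joining the 14 pieces gives the next term.

%~~%%%%%~~%~~%~~%~~%~~%%%%%~~%~~%~~%~~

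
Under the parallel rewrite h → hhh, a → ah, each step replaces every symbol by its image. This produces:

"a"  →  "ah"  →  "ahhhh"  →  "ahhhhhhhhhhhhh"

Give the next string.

ahhhhhhhhhhhhhhhhhhhhhhhhhhhhhhhhhhhhhhhh

Applying the rule to each of the 14 symbols of ahhhhhhhhhhhhh gives the pieces ah hhh hhh hhh hhh hhh hhh hhh hhh hhh hhh hhh hhh hhh, which concatenate to the answer.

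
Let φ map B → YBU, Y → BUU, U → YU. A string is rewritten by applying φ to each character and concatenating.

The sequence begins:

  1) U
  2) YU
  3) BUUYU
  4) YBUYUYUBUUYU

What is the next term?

BUUYBUYUBUUYUBUUYUYBUYUYUBUUYU

Rewriting each symbol of YBUYUYUBUUYU: Y→BUU, B→YBU, U→YU, Y→BUU, U→YU, Y→BUU, U→YU, B→YBU, U→YU, U→YU, Y→BUU, U→YU, which concatenates to BUU YBU YU BUU YU BUU YU YBU YU YU BUU YU.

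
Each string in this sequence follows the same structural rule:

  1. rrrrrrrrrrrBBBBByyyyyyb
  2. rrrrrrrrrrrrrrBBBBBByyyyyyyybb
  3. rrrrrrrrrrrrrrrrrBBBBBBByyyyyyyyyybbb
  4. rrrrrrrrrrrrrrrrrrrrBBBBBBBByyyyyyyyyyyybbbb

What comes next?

Each string has the form r^{3n+2} B^{n+2} y^{2n} b^{n-2}, where the shown terms are n = 3, 4, 5, 6.
For the next term, n = 7, so the run lengths are 23, 9, 14, 5.

rrrrrrrrrrrrrrrrrrrrrrrBBBBBBBBByyyyyyyyyyyyyybbbbb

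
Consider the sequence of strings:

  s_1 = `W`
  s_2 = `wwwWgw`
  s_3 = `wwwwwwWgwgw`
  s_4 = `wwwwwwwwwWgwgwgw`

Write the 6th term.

Each term wraps the previous one in www on the left and gw on the right.
From wwwwwwwwwWgwgwgw, 2 further steps: wwwwwwwwwWgwgwgw → wwwwwwwwwwwwWgwgwgwgw → (answer).

wwwwwwwwwwwwwwwWgwgwgwgwgw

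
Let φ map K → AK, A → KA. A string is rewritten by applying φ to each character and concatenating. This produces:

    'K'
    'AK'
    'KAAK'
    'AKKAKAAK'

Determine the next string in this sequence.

KAAKAKKAAKKAKAAK

Apply φ to AKKAKAAK symbol by symbol: A→KA, K→AK, K→AK, A→KA, K→AK, A→KA, A→KA, K→AK; joined: KA AK AK KA AK KA KA AK.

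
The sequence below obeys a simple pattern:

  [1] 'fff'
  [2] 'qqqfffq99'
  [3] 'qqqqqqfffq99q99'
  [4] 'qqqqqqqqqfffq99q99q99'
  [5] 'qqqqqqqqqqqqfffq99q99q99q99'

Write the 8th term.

qqqqqqqqqqqqqqqqqqqqqfffq99q99q99q99q99q99q99

Every step adds qqq to the front and q99 to the end of the previous string.
From qqqqqqqqqqqqfffq99q99q99q99, 3 further steps: qqqqqqqqqqqqfffq99q99q99q99 → qqqqqqqqqqqqqqqfffq99q99q99q99q99 → qqqqqqqqqqqqqqqqqqfffq99q99q99q99q99q99 → (answer).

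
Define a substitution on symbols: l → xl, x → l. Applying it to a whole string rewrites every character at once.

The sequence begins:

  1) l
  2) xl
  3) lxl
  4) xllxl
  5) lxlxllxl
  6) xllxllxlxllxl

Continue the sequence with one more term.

Rewriting the 13 symbols of xllxllxlxllxl one by one yields l xl xl l xl xl l xl l xl xl l xl; concatenated:

lxlxllxlxllxllxlxllxl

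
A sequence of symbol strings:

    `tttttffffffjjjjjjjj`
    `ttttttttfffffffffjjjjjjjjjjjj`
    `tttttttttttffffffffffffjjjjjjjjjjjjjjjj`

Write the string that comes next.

ttttttttttttttfffffffffffffffjjjjjjjjjjjjjjjjjjjj

Each string has the form t^{3n-1} f^{3n} j^{4n}, where the shown terms are n = 2, 3, 4.
For the next term, n = 5, so the run lengths are 14, 15, 20.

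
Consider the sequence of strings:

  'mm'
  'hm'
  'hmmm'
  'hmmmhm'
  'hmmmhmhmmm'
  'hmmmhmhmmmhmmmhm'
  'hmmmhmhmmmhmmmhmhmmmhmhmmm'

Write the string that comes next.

From term 3 onward, concatenate the last term with the second-to-last: hm·mm = hmmm, hmmm·hm = hmmmhm, …
The next term joins hmmmhmhmmmhmmmhmhmmmhmhmmm and hmmmhmhmmmhmmmhm.

hmmmhmhmmmhmmmhmhmmmhmhmmmhmmmhmhmmmhmmmhm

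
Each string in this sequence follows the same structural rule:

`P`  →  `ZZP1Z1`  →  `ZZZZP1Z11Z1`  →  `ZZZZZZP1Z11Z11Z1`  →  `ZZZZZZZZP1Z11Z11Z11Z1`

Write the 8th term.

ZZZZZZZZZZZZZZP1Z11Z11Z11Z11Z11Z11Z1

s(k+1) = ZZ·s(k)·1Z1, so each term gains ZZ as a prefix and 1Z1 as a suffix.
From ZZZZZZZZP1Z11Z11Z11Z1, 3 further steps: ZZZZZZZZP1Z11Z11Z11Z1 → ZZZZZZZZZZP1Z11Z11Z11Z11Z1 → ZZZZZZZZZZZZP1Z11Z11Z11Z11Z11Z1 → (answer).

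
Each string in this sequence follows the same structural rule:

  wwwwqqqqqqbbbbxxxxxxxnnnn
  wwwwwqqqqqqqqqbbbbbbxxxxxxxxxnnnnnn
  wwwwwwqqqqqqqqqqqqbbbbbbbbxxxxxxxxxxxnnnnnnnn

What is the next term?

Reading off run lengths: w runs 4, 5, 6; q runs 6, 9, 12; b runs 4, 6, 8; x runs 7, 9, 11; n runs 4, 6, 8 — each is linear in n, where the shown terms are n = 2, 3, 4.
Setting n = 5 gives 7, 15, 10, 13, 10 characters in each block.

wwwwwwwqqqqqqqqqqqqqqqbbbbbbbbbbxxxxxxxxxxxxxnnnnnnnnnn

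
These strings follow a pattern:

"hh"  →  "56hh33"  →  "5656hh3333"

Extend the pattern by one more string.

Every step adds 56 to the front and 33 to the end of the previous string.
Applying this once more to 5656hh3333:

565656hh333333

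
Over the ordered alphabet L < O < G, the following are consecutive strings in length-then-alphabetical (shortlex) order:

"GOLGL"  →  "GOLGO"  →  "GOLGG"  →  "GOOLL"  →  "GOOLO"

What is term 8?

GOOOO

Stepping forward 3 times from GOOLO: GOOLO → GOOLG → GOOOL, then the target.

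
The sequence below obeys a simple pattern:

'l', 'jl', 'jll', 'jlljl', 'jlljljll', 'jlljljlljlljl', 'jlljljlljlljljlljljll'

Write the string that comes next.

jlljljlljlljljlljljlljlljljlljlljl

Each term (from the third on) is the previous term followed by the one before it: term 3 = jl·l = jll.
Continuing: jlljljlljlljljlljljll · jlljljlljlljl gives term 8.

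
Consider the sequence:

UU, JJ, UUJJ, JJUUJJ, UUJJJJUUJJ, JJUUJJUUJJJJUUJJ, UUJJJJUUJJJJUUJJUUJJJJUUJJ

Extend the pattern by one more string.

Each term (from the third on) is the two preceding terms concatenated in order: term 3 = UU·JJ = UUJJ.
Continuing: JJUUJJUUJJJJUUJJ · UUJJJJUUJJJJUUJJUUJJJJUUJJ gives term 8.

JJUUJJUUJJJJUUJJUUJJJJUUJJJJUUJJUUJJJJUUJJ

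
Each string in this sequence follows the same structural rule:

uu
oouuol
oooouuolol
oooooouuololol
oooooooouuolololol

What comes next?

Each term wraps the previous one in oo on the left and ol on the right.
Applying this once more to oooooooouuolololol:

oooooooooouuololololol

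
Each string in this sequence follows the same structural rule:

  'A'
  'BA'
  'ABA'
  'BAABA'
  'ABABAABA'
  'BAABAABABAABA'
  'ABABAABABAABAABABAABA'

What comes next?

BAABAABABAABAABABAABABAABAABABAABA

This is a Fibonacci-style word recurrence s(k) = s(k−2)·s(k−1): e.g. A·BA = ABA.
So term 8 is BAABAABABAABA·ABABAABABAABAABABAABA.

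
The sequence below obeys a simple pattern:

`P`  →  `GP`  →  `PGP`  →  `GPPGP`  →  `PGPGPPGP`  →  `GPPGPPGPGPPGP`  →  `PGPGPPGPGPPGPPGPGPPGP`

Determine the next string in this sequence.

From term 3 onward, concatenate the second-to-last term with the last: P·GP = PGP, GP·PGP = GPPGP, …
The next term joins GPPGPPGPGPPGP and PGPGPPGPGPPGPPGPGPPGP.

GPPGPPGPGPPGPPGPGPPGPGPPGPPGPGPPGP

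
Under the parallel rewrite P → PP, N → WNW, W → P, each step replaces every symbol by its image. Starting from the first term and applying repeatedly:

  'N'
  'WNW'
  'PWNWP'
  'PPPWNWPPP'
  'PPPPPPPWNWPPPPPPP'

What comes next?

φ(PPPPPPPWNWPPPPPPP) expands symbol-by-symbol to PP PP PP PP PP PP PP P WNW P PP PP PP PP PP PP PP; joining the 17 pieces gives the next term.

PPPPPPPPPPPPPPPWNWPPPPPPPPPPPPPPP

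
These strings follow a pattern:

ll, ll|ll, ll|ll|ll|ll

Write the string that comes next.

Every step duplicates the string with '|' between the halves.
Doubling ll|ll|ll|ll with '|' between the halves:

ll|ll|ll|ll|ll|ll|ll|ll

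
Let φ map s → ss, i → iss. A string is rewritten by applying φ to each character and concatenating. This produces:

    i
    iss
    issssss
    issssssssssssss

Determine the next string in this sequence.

Replace each of the 15 characters of issssssssssssss in place — iss ss ss ss ss ss ss ss ss ss ss ss ss ss ss — and concatenate.

issssssssssssssssssssssssssssss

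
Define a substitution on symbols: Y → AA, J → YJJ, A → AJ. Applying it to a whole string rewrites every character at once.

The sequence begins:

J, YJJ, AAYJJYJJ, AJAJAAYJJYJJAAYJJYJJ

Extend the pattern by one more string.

Rewriting the 20 symbols of AJAJAAYJJYJJAAYJJYJJ one by one yields AJ YJJ AJ YJJ AJ AJ AA YJJ YJJ AA YJJ YJJ AJ AJ AA YJJ YJJ AA YJJ YJJ; concatenated:

AJYJJAJYJJAJAJAAYJJYJJAAYJJYJJAJAJAAYJJYJJAAYJJYJJ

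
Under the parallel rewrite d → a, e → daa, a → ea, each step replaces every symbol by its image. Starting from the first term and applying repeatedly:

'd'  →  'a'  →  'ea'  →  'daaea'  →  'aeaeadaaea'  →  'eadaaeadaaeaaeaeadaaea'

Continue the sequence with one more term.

daaeaaeaeadaaeaaeaeadaaeaeadaaeadaaeaaeaeadaaea

Replace each of the 22 characters of eadaaeadaaeaaeaeadaaea in place — daa ea a ea ea daa ea a ea ea daa ea ea daa ea daa ea a ea ea daa ea — and concatenate.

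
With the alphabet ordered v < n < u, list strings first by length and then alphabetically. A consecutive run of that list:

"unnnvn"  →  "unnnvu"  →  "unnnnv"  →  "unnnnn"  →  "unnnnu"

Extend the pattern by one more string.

unnnuv

The successor of unnnnu increments the rightmost position that isn't already u and resets every position after it to v.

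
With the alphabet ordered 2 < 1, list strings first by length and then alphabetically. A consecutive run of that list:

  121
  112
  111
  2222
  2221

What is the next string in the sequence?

2212

Find the rightmost character of 2221 below 1, bump it to the next letter, and reset everything to its right to 2.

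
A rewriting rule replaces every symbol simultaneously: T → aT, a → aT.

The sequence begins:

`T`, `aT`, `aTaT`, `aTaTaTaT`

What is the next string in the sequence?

Apply φ to aTaTaTaT symbol by symbol: a→aT, T→aT, a→aT, T→aT, a→aT, T→aT, a→aT, T→aT; joined: aT aT aT aT aT aT aT aT.

aTaTaTaTaTaTaTaT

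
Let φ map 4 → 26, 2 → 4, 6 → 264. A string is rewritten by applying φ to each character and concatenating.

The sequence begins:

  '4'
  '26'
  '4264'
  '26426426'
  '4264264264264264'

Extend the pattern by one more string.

Rewriting the 16 symbols of 4264264264264264 one by one yields 26 4 264 26 4 264 26 4 264 26 4 264 26 4 264 26; concatenated:

26426426426426426426426426426426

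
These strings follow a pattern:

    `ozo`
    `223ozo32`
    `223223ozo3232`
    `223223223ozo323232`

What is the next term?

223223223223ozo32323232

Each term wraps the previous one in 223 on the left and 32 on the right.
One more step from 223223223ozo323232 gives the answer.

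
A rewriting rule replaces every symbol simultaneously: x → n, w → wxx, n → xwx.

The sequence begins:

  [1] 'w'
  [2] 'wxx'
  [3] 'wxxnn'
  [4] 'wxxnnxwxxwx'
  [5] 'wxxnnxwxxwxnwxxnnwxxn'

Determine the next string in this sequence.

wxxnnxwxxwxnwxxnnwxxnxwxwxxnnxwxxwxwxxnnxwx

φ(wxxnnxwxxwxnwxxnnwxxn) expands symbol-by-symbol to wxx n n xwx xwx n wxx n n wxx n xwx wxx n n xwx xwx wxx n n xwx; joining the 21 pieces gives the next term.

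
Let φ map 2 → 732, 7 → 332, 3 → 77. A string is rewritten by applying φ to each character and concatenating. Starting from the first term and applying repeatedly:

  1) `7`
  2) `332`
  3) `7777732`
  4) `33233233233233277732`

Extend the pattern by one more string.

φ(33233233233233277732) expands symbol-by-symbol to 77 77 732 77 77 732 77 77 732 77 77 732 77 77 732 332 332 332 77 732; joining the 20 pieces gives the next term.

7777732777773277777327777732777773233233233277732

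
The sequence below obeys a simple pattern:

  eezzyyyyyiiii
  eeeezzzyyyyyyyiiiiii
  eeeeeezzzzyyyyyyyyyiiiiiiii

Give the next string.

eeeeeeeezzzzzyyyyyyyyyyyiiiiiiiiii

The n-th term is 2n-2 e's then n z's then 2n+1 y's then 2n i's, where the shown terms are n = 2, 3, 4.
At n = 5 the blocks have lengths 8, 5, 11, 10.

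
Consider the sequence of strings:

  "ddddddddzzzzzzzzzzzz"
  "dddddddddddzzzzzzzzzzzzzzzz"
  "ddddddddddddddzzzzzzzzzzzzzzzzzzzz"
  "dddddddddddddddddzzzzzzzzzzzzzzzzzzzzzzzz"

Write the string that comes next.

ddddddddddddddddddddzzzzzzzzzzzzzzzzzzzzzzzzzzzz

Reading off run lengths: d runs 8, 11, 14, 17; z runs 12, 16, 20, 24 — each is linear in n, where the shown terms are n = 3, 4, 5, 6.
Setting n = 7 gives 20, 28 characters in each block.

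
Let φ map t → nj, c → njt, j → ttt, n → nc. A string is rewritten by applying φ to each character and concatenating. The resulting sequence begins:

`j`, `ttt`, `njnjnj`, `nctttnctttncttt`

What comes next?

φ(nctttnctttncttt) expands symbol-by-symbol to nc njt nj nj nj nc njt nj nj nj nc njt nj nj nj; joining the 15 pieces gives the next term.

ncnjtnjnjnjncnjtnjnjnjncnjtnjnjnj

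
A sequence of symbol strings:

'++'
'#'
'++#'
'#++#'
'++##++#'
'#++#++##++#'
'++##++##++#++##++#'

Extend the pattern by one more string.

This is a Fibonacci-style word recurrence s(k) = s(k−2)·s(k−1): e.g. ++·# = ++#.
Continuing: #++#++##++# · ++##++##++#++##++# gives term 8.

#++#++##++#++##++##++#++##++#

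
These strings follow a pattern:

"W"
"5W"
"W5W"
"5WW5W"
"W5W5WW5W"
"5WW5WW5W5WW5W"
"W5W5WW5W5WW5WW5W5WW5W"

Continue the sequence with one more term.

From term 3 onward, concatenate the second-to-last term with the last: W·5W = W5W, 5W·W5W = 5WW5W, …
Continuing: 5WW5WW5W5WW5W · W5W5WW5W5WW5WW5W5WW5W gives term 8.

5WW5WW5W5WW5WW5W5WW5W5WW5WW5W5WW5W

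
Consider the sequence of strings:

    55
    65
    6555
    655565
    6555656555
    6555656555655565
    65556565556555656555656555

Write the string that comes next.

Each term (from the third on) is the previous term followed by the one before it: term 3 = 65·55 = 6555.
The next term joins 65556565556555656555656555 and 6555656555655565.

655565655565556565556565556555656555655565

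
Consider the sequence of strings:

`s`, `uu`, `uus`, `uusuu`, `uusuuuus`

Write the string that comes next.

From term 3 onward, concatenate the last term with the second-to-last: uu·s = uus, uus·uu = uusuu, …
The next term joins uusuuuus and uusuu.

uusuuuusuusuu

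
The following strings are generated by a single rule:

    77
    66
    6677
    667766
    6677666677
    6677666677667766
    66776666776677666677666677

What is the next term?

Each term (from the third on) is the previous term followed by the one before it: term 3 = 66·77 = 6677.
The next term joins 66776666776677666677666677 and 6677666677667766.

667766667766776666776666776677666677667766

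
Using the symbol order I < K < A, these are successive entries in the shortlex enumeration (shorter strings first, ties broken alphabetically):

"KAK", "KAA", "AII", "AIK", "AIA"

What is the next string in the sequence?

The successor of AIA increments the rightmost position that isn't already A and resets every position after it to I.

AKI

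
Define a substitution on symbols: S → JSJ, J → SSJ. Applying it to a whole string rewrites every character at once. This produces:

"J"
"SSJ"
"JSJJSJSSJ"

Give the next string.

Apply φ to JSJJSJSSJ symbol by symbol: J→SSJ, S→JSJ, J→SSJ, J→SSJ, S→JSJ, J→SSJ, S→JSJ, S→JSJ, J→SSJ; joined: SSJ JSJ SSJ SSJ JSJ SSJ JSJ JSJ SSJ.

SSJJSJSSJSSJJSJSSJJSJJSJSSJ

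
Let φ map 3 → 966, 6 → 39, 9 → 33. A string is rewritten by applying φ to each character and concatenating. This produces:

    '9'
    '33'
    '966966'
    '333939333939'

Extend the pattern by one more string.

96696696633966339669669663396633

Expanding 333939333939: 3→966, 3→966, 3→966, 9→33, 3→966, 9→33, 3→966, 3→966, 3→966, 9→33, 3→966, 9→33. Concatenated: 966 966 966 33 966 33 966 966 966 33 966 33.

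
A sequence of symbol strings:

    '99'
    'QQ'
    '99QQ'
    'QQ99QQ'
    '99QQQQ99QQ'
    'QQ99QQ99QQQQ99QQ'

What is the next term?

From term 3 onward, concatenate the second-to-last term with the last: 99·QQ = 99QQ, QQ·99QQ = QQ99QQ, …
Continuing: 99QQQQ99QQ · QQ99QQ99QQQQ99QQ gives term 7.

99QQQQ99QQQQ99QQ99QQQQ99QQ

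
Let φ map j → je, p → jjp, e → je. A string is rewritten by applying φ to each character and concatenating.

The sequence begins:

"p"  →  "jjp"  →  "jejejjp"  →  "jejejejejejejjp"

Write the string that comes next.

jejejejejejejejejejejejejejejjp

φ(jejejejejejejjp) expands symbol-by-symbol to je je je je je je je je je je je je je je jjp; joining the 15 pieces gives the next term.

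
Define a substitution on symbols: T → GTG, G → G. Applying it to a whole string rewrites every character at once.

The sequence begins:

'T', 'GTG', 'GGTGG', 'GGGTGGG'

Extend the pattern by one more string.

Expanding GGGTGGG: G→G, G→G, G→G, T→GTG, G→G, G→G, G→G. Concatenated: G G G GTG G G G.

GGGGTGGGG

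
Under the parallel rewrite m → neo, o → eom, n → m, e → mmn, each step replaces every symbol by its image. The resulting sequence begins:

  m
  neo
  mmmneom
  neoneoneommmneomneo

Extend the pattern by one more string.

mmmneommmmneommmmneomneoneoneommmneomneommmneom

Applying the rule to each of the 19 symbols of neoneoneommmneomneo gives the pieces m mmn eom m mmn eom m mmn eom neo neo neo m mmn eom neo m mmn eom, which concatenate to the answer.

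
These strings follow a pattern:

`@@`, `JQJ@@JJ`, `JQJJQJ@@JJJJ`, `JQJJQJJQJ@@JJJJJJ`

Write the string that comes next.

Every step adds JQJ to the front and JJ to the end of the previous string.
One more step from JQJJQJJQJ@@JJJJJJ gives the answer.

JQJJQJJQJJQJ@@JJJJJJJJ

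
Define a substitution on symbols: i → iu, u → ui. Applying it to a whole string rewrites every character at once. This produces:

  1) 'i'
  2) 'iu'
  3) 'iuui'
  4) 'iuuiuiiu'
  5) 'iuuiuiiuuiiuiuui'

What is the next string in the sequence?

Replace each of the 16 characters of iuuiuiiuuiiuiuui in place — iu ui ui iu ui iu iu ui ui iu iu ui iu ui ui iu — and concatenate.

iuuiuiiuuiiuiuuiuiiuiuuiiuuiuiiu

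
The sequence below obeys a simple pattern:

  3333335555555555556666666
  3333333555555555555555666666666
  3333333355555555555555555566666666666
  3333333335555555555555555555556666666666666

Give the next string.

3333333333555555555555555555555555666666666666666

Reading off run lengths: 3 runs 6, 7, 8, 9; 5 runs 12, 15, 18, 21; 6 runs 7, 9, 11, 13 — each is linear in n, where the shown terms are n = 3, 4, 5, 6.
At n = 7 the blocks have lengths 10, 24, 15.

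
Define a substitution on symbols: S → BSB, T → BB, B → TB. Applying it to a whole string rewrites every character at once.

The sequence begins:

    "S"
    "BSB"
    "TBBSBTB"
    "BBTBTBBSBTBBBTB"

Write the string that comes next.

TBTBBBTBBBTBTBBSBTBBBTBTBTBBBTB

Applying the rule to each of the 15 symbols of BBTBTBBSBTBBBTB gives the pieces TB TB BB TB BB TB TB BSB TB BB TB TB TB BB TB, which concatenate to the answer.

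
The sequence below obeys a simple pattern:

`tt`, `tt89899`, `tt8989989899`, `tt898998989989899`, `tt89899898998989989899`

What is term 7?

tt898998989989899898998989989899

Each term is the previous one with 89899 appended.
From tt89899898998989989899, 2 further steps: tt89899898998989989899 → tt8989989899898998989989899 → (answer).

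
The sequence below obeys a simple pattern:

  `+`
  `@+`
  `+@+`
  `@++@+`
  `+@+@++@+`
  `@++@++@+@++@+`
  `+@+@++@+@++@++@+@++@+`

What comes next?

From term 3 onward, concatenate the second-to-last term with the last: +·@+ = +@+, @+·+@+ = @++@+, …
So term 8 is @++@++@+@++@+·+@+@++@+@++@++@+@++@+.

@++@++@+@++@++@+@++@+@++@++@+@++@+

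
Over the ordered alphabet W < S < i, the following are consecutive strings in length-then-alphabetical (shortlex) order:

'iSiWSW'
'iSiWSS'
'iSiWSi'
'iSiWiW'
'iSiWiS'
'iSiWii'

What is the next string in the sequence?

iSiSWW

The successor of iSiWii increments the rightmost position that isn't already i and resets every position after it to W.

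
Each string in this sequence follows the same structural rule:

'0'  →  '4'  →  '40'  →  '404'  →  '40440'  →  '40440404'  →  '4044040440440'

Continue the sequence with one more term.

404404044044040440404

Each term (from the third on) is the previous term followed by the one before it: term 3 = 4·0 = 40.
The next term joins 4044040440440 and 40440404.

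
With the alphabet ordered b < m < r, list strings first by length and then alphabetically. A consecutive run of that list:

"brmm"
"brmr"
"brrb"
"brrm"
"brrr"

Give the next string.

Treat brrr as a base-3 numeral over the given alphabet and add one, carrying through any trailing r's.

mbbb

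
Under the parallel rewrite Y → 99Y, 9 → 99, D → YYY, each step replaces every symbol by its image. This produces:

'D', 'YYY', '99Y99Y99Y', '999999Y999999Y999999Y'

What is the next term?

99999999999999Y99999999999999Y99999999999999Y

φ(999999Y999999Y999999Y) expands symbol-by-symbol to 99 99 99 99 99 99 99Y 99 99 99 99 99 99 99Y 99 99 99 99 99 99 99Y; joining the 21 pieces gives the next term.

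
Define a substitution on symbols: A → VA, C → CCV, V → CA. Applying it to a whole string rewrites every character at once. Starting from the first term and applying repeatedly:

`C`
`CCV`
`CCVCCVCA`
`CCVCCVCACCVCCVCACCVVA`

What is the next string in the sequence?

Replace each of the 21 characters of CCVCCVCACCVCCVCACCVVA in place — CCV CCV CA CCV CCV CA CCV VA CCV CCV CA CCV CCV CA CCV VA CCV CCV CA CA VA — and concatenate.

CCVCCVCACCVCCVCACCVVACCVCCVCACCVCCVCACCVVACCVCCVCACAVA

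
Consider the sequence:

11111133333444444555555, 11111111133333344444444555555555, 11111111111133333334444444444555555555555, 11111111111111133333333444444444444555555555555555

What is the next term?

11111111111111111133333333344444444444444555555555555555555

Term n consists of 3n 1's, followed by n+3 3's, followed by 2n+2 4's, followed by 3n 5's, where the shown terms are n = 2, 3, 4, 5.
Setting n = 6 gives 18, 9, 14, 18 characters in each block.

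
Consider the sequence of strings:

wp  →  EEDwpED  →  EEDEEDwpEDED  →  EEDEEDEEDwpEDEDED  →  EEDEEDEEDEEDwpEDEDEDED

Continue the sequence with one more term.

s(k+1) = EED·s(k)·ED, so each term gains EED as a prefix and ED as a suffix.
Applying this once more to EEDEEDEEDEEDwpEDEDEDED:

EEDEEDEEDEEDEEDwpEDEDEDEDED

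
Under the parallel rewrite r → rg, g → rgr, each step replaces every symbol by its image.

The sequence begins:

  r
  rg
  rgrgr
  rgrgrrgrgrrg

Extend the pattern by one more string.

Rewriting each symbol of rgrgrrgrgrrg: r→rg, g→rgr, r→rg, g→rgr, r→rg, r→rg, g→rgr, r→rg, g→rgr, r→rg, r→rg, g→rgr, which concatenates to rg rgr rg rgr rg rg rgr rg rgr rg rg rgr.

rgrgrrgrgrrgrgrgrrgrgrrgrgrgr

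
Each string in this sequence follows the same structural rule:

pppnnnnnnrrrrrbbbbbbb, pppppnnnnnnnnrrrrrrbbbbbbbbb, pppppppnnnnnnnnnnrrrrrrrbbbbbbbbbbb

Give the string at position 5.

pppppppppppnnnnnnnnnnnnnnrrrrrrrrrbbbbbbbbbbbbbbb

Reading off run lengths: p runs 3, 5, 7; n runs 6, 8, 10; r runs 5, 6, 7; b runs 7, 9, 11 — each is linear in n, where the shown terms are n = 2, 3, 4.
Setting n = 6 gives 11, 14, 9, 15 characters in each block.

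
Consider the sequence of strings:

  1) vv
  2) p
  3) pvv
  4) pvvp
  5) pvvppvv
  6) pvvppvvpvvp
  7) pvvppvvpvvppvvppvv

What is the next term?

This is a Fibonacci-style word recurrence s(k) = s(k−1)·s(k−2): e.g. p·vv = pvv.
Continuing: pvvppvvpvvppvvppvv · pvvppvvpvvp gives term 8.

pvvppvvpvvppvvppvvpvvppvvpvvp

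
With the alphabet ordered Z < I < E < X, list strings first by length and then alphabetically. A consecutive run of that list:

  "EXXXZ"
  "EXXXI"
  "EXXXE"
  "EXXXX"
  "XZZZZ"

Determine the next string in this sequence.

Treat XZZZZ as a base-4 numeral over the given alphabet and add one, carrying through any trailing X's.

XZZZI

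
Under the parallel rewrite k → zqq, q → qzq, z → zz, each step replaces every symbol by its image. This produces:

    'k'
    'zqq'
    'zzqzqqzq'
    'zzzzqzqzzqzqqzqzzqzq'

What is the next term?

Rewriting the 20 symbols of zzzzqzqzzqzqqzqzzqzq one by one yields zz zz zz zz qzq zz qzq zz zz qzq zz qzq qzq zz qzq zz zz qzq zz qzq; concatenated:

zzzzzzzzqzqzzqzqzzzzqzqzzqzqqzqzzqzqzzzzqzqzzqzq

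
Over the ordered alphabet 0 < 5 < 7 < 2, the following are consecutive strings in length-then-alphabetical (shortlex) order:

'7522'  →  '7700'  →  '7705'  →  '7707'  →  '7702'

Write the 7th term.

Advancing 2 positions from 7702 through 7702 → 7750 reaches term 7.

7755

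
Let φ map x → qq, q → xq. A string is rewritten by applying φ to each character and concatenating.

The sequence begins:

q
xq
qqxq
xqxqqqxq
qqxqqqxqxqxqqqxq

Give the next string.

xqxqqqxqxqxqqqxqqqxqqqxqxqxqqqxq

Applying the rule to each of the 16 symbols of qqxqqqxqxqxqqqxq gives the pieces xq xq qq xq xq xq qq xq qq xq qq xq xq xq qq xq, which concatenate to the answer.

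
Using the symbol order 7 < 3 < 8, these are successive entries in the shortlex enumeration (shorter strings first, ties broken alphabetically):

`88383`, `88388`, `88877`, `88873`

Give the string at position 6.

Stepping forward 2 times from 88873: 88873 → 88878, then the target.

88837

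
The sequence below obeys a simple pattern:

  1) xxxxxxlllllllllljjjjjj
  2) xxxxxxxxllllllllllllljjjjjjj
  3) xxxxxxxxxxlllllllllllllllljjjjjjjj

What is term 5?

Term n consists of 2n x's, followed by 3n+1 l's, followed by n+3 j's, where the shown terms are n = 3, 4, 5.
At n = 7 the blocks have lengths 14, 22, 10.

xxxxxxxxxxxxxxlllllllllllllllllllllljjjjjjjjjj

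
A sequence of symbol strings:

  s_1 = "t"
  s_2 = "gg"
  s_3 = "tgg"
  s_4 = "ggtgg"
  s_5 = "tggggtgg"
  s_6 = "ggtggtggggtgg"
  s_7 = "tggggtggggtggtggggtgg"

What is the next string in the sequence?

ggtggtggggtggtggggtggggtggtggggtgg

Each term (from the third on) is the two preceding terms concatenated in order: term 3 = t·gg = tgg.
So term 8 is ggtggtggggtgg·tggggtggggtggtggggtgg.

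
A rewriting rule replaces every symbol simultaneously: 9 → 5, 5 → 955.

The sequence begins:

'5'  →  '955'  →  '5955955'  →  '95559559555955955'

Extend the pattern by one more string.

59559559555955955595595595559559555955955

Applying the rule to each of the 17 symbols of 95559559555955955 gives the pieces 5 955 955 955 5 955 955 5 955 955 955 5 955 955 5 955 955, which concatenate to the answer.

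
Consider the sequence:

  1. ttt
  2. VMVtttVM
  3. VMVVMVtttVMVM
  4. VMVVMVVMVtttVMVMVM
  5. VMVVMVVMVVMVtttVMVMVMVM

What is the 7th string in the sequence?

Every step adds VMV to the front and VM to the end of the previous string.
From VMVVMVVMVVMVtttVMVMVMVM, 2 further steps: VMVVMVVMVVMVtttVMVMVMVM → VMVVMVVMVVMVVMVtttVMVMVMVMVM → (answer).

VMVVMVVMVVMVVMVVMVtttVMVMVMVMVMVM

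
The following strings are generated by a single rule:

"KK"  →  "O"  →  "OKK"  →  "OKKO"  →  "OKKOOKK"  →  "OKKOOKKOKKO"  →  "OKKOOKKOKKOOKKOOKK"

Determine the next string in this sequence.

This is a Fibonacci-style word recurrence s(k) = s(k−1)·s(k−2): e.g. O·KK = OKK.
The next term joins OKKOOKKOKKOOKKOOKK and OKKOOKKOKKO.

OKKOOKKOKKOOKKOOKKOKKOOKKOKKO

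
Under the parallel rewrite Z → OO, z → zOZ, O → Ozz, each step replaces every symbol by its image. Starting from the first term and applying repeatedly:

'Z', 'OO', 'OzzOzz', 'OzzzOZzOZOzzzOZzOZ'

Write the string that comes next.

Rewriting the 18 symbols of OzzzOZzOZOzzzOZzOZ one by one yields Ozz zOZ zOZ zOZ Ozz OO zOZ Ozz OO Ozz zOZ zOZ zOZ Ozz OO zOZ Ozz OO; concatenated:

OzzzOZzOZzOZOzzOOzOZOzzOOOzzzOZzOZzOZOzzOOzOZOzzOO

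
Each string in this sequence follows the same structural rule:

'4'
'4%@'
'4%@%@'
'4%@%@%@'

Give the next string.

Each term is the previous one with %@ appended.
So the next term is 4%@%@%@·%@.

4%@%@%@%@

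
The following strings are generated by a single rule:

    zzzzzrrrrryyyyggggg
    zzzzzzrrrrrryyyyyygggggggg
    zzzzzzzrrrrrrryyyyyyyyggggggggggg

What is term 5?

Term n consists of n+3 z's, followed by n+3 r's, followed by 2n y's, followed by 3n-1 g's, where the shown terms are n = 2, 3, 4.
For term 5, n = 6, so the run lengths are 9, 9, 12, 17.

zzzzzzzzzrrrrrrrrryyyyyyyyyyyyggggggggggggggggg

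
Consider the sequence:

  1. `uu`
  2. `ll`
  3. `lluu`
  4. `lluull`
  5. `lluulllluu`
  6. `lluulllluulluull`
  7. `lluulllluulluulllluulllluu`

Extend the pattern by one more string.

From term 3 onward, concatenate the last term with the second-to-last: ll·uu = lluu, lluu·ll = lluull, …
So term 8 is lluulllluulluulllluulllluu·lluulllluulluull.

lluulllluulluulllluulllluulluulllluulluull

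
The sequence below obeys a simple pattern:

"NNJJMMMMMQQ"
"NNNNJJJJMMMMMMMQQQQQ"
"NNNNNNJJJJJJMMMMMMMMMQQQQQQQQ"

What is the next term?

NNNNNNNNJJJJJJJJMMMMMMMMMMMQQQQQQQQQQQ

Reading off run lengths: N runs 2, 4, 6; J runs 2, 4, 6; M runs 5, 7, 9; Q runs 2, 5, 8 — each is linear in n (n = 1, 2, …).
Setting n = 4 gives 8, 8, 11, 11 characters in each block.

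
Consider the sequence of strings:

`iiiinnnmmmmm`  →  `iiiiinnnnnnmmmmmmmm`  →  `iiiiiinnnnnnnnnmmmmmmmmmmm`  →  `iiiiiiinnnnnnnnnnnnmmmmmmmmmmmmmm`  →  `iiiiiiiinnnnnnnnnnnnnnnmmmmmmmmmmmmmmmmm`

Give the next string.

iiiiiiiiinnnnnnnnnnnnnnnnnnmmmmmmmmmmmmmmmmmmmm

Reading off run lengths: i runs 4, 5, 6, 7, 8; n runs 3, 6, 9, 12, 15; m runs 5, 8, 11, 14, 17 — each is linear in n (n = 1, 2, …).
At n = 6 the blocks have lengths 9, 18, 20.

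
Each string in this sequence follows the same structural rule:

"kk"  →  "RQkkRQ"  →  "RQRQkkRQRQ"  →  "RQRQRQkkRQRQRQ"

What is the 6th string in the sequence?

RQRQRQRQRQkkRQRQRQRQRQ

Every step adds RQ to the front and RQ to the end of the previous string.
From RQRQRQkkRQRQRQ, 2 further steps: RQRQRQkkRQRQRQ → RQRQRQRQkkRQRQRQRQ → (answer).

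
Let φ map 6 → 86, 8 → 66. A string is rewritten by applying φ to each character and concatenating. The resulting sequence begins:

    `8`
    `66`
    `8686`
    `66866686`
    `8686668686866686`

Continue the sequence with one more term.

66866686868666866686668686866686

φ(8686668686866686) expands symbol-by-symbol to 66 86 66 86 86 86 66 86 66 86 66 86 86 86 66 86; joining the 16 pieces gives the next term.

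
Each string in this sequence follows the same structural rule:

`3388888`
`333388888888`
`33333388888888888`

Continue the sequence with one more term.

The n-th term is 2n 3's then 3n+2 8's (n = 1, 2, …).
At n = 4 the blocks have lengths 8, 14.

3333333388888888888888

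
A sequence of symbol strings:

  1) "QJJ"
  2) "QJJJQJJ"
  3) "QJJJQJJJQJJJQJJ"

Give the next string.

Each string is two copies of the previous one joined by 'J'.
Doubling QJJJQJJJQJJJQJJ with 'J' between the halves:

QJJJQJJJQJJJQJJJQJJJQJJJQJJJQJJ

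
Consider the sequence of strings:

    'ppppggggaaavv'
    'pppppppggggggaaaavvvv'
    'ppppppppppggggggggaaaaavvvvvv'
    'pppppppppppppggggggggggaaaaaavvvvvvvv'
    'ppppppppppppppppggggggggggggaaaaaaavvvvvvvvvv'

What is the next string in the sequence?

The n-th term is 3n+1 p's then 2n+2 g's then n+2 a's then 2n v's (n = 1, 2, …).
Setting n = 6 gives 19, 14, 8, 12 characters in each block.

pppppppppppppppppppggggggggggggggaaaaaaaavvvvvvvvvvvv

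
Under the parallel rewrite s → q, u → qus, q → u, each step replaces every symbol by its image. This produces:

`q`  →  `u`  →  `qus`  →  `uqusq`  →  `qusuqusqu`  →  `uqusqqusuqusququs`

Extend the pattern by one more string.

qusuqusquuqusqqusuqusququsuqusq

Replace each of the 17 characters of uqusqqusuqusququs in place — qus u qus q u u qus q qus u qus q u qus u qus q — and concatenate.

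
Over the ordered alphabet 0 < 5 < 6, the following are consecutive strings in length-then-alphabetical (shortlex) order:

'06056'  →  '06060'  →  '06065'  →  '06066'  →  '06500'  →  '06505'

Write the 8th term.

Continuing the enumeration 2 steps past 06505: 06505 → 06506 → (answer).

06550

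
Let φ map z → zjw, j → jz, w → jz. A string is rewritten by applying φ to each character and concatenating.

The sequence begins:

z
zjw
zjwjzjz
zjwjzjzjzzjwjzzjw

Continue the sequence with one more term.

zjwjzjzjzzjwjzzjwjzzjwzjwjzjzjzzjwzjwjzjz

Replace each of the 17 characters of zjwjzjzjzzjwjzzjw in place — zjw jz jz jz zjw jz zjw jz zjw zjw jz jz jz zjw zjw jz jz — and concatenate.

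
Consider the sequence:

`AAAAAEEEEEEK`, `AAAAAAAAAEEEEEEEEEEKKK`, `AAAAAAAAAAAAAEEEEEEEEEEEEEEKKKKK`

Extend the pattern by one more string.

AAAAAAAAAAAAAAAAAEEEEEEEEEEEEEEEEEEKKKKKKK

The n-th term is 4n+1 A's then 4n+2 E's then 2n-1 K's (n = 1, 2, …).
At n = 4 the blocks have lengths 17, 18, 7.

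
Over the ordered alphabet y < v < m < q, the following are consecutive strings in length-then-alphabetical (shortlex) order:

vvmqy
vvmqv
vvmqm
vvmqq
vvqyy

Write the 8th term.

vvqyq

Continuing the enumeration 3 steps past vvqyy: vvqyy → vvqyv → vvqym → (answer).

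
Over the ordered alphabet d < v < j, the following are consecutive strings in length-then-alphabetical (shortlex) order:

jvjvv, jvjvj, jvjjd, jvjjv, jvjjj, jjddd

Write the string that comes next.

Treat jjddd as a base-3 numeral over the given alphabet and add one, carrying through any trailing j's.

jjddv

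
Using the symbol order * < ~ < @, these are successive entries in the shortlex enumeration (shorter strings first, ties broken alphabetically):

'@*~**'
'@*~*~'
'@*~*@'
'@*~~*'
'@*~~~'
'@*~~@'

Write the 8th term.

@*~@~

Continuing the enumeration 2 steps past @*~~@: @*~~@ → @*~@* → (answer).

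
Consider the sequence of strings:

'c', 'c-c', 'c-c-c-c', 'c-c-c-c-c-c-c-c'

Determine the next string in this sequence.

c-c-c-c-c-c-c-c-c-c-c-c-c-c-c-c

s(k+1) = s(k)·-·s(k) — each term doubles the last with '-' between the halves.
One more doubling of c-c-c-c-c-c-c-c gives the answer.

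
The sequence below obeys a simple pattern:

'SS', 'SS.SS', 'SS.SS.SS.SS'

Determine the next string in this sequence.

Each string is two copies of the previous one joined by '.'.
Doubling SS.SS.SS.SS with '.' between the halves:

SS.SS.SS.SS.SS.SS.SS.SS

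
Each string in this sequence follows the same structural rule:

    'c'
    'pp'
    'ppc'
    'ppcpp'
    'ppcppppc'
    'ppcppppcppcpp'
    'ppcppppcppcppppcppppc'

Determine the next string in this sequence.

ppcppppcppcppppcppppcppcppppcppcpp

This is a Fibonacci-style word recurrence s(k) = s(k−1)·s(k−2): e.g. pp·c = ppc.
The next term joins ppcppppcppcppppcppppc and ppcppppcppcpp.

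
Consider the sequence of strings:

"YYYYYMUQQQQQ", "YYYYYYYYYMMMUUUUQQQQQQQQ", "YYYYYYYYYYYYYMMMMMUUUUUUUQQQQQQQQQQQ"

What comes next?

YYYYYYYYYYYYYYYYYMMMMMMMUUUUUUUUUUQQQQQQQQQQQQQQ

The n-th term is 4n+1 Y's then 2n-1 M's then 3n-2 U's then 3n+2 Q's (n = 1, 2, …).
Setting n = 4 gives 17, 7, 10, 14 characters in each block.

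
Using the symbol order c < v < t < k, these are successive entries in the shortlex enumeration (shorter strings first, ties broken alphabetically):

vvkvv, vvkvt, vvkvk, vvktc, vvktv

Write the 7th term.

vvktk

Advancing 2 positions from vvktv through vvktv → vvktt reaches term 7.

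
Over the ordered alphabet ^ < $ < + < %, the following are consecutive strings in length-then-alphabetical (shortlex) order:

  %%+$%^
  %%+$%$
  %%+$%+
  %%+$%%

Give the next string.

Treat %%+$%% as a base-4 numeral over the given alphabet and add one, carrying through any trailing %'s.

%%++^^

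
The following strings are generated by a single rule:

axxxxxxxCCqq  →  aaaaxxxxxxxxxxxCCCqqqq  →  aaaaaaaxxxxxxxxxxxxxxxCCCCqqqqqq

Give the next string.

aaaaaaaaaaxxxxxxxxxxxxxxxxxxxCCCCCqqqqqqqq

The n-th term is 3n-2 a's then 4n+3 x's then n+1 C's then 2n q's (n = 1, 2, …).
At n = 4 the blocks have lengths 10, 19, 5, 8.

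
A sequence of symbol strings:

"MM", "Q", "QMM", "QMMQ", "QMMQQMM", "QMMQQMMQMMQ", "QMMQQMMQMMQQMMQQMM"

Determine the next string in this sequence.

QMMQQMMQMMQQMMQQMMQMMQQMMQMMQ

This is a Fibonacci-style word recurrence s(k) = s(k−1)·s(k−2): e.g. Q·MM = QMM.
So term 8 is QMMQQMMQMMQQMMQQMM·QMMQQMMQMMQ.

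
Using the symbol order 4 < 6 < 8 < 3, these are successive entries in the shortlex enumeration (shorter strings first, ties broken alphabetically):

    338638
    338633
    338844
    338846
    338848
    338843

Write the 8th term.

Continuing the enumeration 2 steps past 338843: 338843 → 338864 → (answer).

338866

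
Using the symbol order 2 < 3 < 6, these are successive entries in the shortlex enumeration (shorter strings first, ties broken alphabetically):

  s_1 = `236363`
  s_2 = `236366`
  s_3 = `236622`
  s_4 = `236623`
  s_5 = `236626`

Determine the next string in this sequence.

236632

The successor of 236626 increments the rightmost position that isn't already 6 and resets every position after it to 2.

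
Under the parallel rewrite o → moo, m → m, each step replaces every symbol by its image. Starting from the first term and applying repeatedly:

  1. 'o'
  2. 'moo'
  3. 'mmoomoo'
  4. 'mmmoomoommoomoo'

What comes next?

mmmmoomoommoomoommmoomoommoomoo

Applying the rule to each of the 15 symbols of mmmoomoommoomoo gives the pieces m m m moo moo m moo moo m m moo moo m moo moo, which concatenate to the answer.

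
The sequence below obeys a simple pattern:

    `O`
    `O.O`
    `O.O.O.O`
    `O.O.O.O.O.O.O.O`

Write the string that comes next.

O.O.O.O.O.O.O.O.O.O.O.O.O.O.O.O

s(k+1) = s(k)·.·s(k) — each term doubles the last with '.' between the halves.
So the next term is two copies of O.O.O.O.O.O.O.O with '.' between the halves.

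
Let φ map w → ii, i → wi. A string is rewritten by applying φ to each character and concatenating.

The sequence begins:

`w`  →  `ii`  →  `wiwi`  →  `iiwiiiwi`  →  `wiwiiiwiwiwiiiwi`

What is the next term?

Applying the rule to each of the 16 symbols of wiwiiiwiwiwiiiwi gives the pieces ii wi ii wi wi wi ii wi ii wi ii wi wi wi ii wi, which concatenate to the answer.

iiwiiiwiwiwiiiwiiiwiiiwiwiwiiiwi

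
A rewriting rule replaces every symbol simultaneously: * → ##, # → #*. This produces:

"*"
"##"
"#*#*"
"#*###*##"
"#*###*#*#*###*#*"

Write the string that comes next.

Applying the rule to each of the 16 symbols of #*###*#*#*###*#* gives the pieces #* ## #* #* #* ## #* ## #* ## #* #* #* ## #* ##, which concatenate to the answer.

#*###*#*#*###*###*###*#*#*###*##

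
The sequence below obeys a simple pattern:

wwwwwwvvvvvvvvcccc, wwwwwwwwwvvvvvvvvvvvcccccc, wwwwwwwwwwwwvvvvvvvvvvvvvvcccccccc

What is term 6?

Reading off run lengths: w runs 6, 9, 12; v runs 8, 11, 14; c runs 4, 6, 8 — each is linear in n, where the shown terms are n = 2, 3, 4.
At n = 7 the blocks have lengths 21, 23, 14.

wwwwwwwwwwwwwwwwwwwwwvvvvvvvvvvvvvvvvvvvvvvvcccccccccccccc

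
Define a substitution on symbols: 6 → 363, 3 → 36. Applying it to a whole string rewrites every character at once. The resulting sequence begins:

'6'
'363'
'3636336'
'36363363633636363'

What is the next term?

36363363633636363363633636363363633636336

Applying the rule to each of the 17 symbols of 36363363633636363 gives the pieces 36 363 36 363 36 36 363 36 363 36 36 363 36 363 36 363 36, which concatenate to the answer.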